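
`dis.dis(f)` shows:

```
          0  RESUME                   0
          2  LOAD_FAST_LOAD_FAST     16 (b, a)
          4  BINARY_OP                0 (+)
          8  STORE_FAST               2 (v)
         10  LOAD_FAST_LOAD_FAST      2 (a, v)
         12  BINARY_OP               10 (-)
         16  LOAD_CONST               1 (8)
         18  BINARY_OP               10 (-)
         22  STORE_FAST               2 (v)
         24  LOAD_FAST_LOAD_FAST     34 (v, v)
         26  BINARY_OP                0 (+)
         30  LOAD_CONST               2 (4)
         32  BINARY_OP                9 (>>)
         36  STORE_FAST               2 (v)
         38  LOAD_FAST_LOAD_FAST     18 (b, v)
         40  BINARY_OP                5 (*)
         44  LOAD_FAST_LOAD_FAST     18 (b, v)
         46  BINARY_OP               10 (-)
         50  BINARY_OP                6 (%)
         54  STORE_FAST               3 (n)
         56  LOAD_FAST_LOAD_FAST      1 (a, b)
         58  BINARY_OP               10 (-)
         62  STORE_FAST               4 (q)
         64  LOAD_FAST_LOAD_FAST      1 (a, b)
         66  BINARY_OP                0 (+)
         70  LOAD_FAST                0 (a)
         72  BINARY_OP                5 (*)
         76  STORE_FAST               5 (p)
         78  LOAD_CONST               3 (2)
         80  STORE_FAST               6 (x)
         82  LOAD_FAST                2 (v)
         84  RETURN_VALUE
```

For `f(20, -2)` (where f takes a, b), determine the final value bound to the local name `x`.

LOAD_FAST_LOAD_FAST b,a → push -2,20. Stack: [-2, 20]
BINARY_OP + → -2 + 20 = 18. Stack: [18]
STORE_FAST v → v=18. Stack: []
LOAD_FAST_LOAD_FAST a,v → push 20,18. Stack: [20, 18]
BINARY_OP - → 20 - 18 = 2. Stack: [2]
LOAD_CONST → push 8. Stack: [2, 8]
BINARY_OP - → 2 - 8 = -6. Stack: [-6]
STORE_FAST v → v=-6. Stack: []
LOAD_FAST_LOAD_FAST v,v → push -6,-6. Stack: [-6, -6]
BINARY_OP + → -6 + -6 = -12. Stack: [-12]
LOAD_CONST → push 4. Stack: [-12, 4]
BINARY_OP >> → -12 >> 4 = -1. Stack: [-1]
STORE_FAST v → v=-1. Stack: []
LOAD_FAST_LOAD_FAST b,v → push -2,-1. Stack: [-2, -1]
BINARY_OP * → -2 * -1 = 2. Stack: [2]
LOAD_FAST_LOAD_FAST b,v → push -2,-1. Stack: [2, -2, -1]
BINARY_OP - → -2 - -1 = -1. Stack: [2, -1]
BINARY_OP % → 2 % -1 = 0. Stack: [0]
STORE_FAST n → n=0. Stack: []
LOAD_FAST_LOAD_FAST a,b → push 20,-2. Stack: [20, -2]
BINARY_OP - → 20 - -2 = 22. Stack: [22]
STORE_FAST q → q=22. Stack: []
LOAD_FAST_LOAD_FAST a,b → push 20,-2. Stack: [20, -2]
BINARY_OP + → 20 + -2 = 18. Stack: [18]
LOAD_FAST a → push 20. Stack: [18, 20]
BINARY_OP * → 18 * 20 = 360. Stack: [360]
STORE_FAST p → p=360. Stack: []
LOAD_CONST → push 2. Stack: [2]
STORE_FAST x → x=2. Stack: []
LOAD_FAST v → push -1. Stack: [-1]
RETURN_VALUE → return -1.

2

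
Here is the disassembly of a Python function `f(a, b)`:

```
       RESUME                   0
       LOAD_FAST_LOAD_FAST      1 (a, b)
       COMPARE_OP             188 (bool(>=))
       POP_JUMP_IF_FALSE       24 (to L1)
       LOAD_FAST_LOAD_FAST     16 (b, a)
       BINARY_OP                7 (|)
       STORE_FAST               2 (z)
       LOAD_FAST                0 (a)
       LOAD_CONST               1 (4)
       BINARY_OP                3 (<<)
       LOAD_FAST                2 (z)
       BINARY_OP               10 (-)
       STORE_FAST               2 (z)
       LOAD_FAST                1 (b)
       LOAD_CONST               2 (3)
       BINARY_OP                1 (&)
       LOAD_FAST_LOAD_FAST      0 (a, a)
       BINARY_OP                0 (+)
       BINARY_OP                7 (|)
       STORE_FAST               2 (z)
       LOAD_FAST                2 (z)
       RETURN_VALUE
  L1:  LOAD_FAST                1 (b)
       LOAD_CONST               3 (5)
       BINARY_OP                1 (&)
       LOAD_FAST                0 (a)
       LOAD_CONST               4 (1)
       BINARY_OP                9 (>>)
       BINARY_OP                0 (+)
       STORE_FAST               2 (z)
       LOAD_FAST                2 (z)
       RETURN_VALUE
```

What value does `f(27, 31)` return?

LOAD_FAST_LOAD_FAST a,b → push 27,31. Stack: [27, 31]
COMPARE_OP bool(>=) → 27 vs 31 = False. Stack: [False]
POP_JUMP_IF_FALSE → pop False; jump. Stack: []
LOAD_FAST b → push 31. Stack: [31]
LOAD_CONST → push 5. Stack: [31, 5]
BINARY_OP & → 31 & 5 = 5. Stack: [5]
LOAD_FAST a → push 27. Stack: [5, 27]
LOAD_CONST → push 1. Stack: [5, 27, 1]
BINARY_OP >> → 27 >> 1 = 13. Stack: [5, 13]
BINARY_OP + → 5 + 13 = 18. Stack: [18]
STORE_FAST z → z=18. Stack: []
LOAD_FAST z → push 18. Stack: [18]
RETURN_VALUE → return 18.

18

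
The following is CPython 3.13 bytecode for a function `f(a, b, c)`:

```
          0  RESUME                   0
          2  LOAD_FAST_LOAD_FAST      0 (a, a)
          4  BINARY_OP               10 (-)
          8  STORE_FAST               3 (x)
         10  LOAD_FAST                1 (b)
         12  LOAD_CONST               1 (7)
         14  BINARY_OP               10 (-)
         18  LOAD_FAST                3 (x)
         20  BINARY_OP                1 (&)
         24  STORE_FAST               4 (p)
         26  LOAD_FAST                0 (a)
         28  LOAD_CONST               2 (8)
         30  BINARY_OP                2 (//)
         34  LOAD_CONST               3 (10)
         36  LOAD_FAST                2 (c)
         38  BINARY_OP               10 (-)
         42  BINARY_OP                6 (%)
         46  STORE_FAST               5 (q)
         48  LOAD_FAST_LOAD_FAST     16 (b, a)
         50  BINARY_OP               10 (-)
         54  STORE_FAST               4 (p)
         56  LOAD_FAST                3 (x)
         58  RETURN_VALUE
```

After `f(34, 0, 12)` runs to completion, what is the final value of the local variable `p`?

LOAD_FAST_LOAD_FAST a,a → push 34,34. Stack: [34, 34]
BINARY_OP - → 34 - 34 = 0. Stack: [0]
STORE_FAST x → x=0. Stack: []
LOAD_FAST b → push 0. Stack: [0]
LOAD_CONST → push 7. Stack: [0, 7]
BINARY_OP - → 0 - 7 = -7. Stack: [-7]
LOAD_FAST x → push 0. Stack: [-7, 0]
BINARY_OP & → -7 & 0 = 0. Stack: [0]
STORE_FAST p → p=0. Stack: []
LOAD_FAST a → push 34. Stack: [34]
LOAD_CONST → push 8. Stack: [34, 8]
BINARY_OP // → 34 // 8 = 4. Stack: [4]
LOAD_CONST → push 10. Stack: [4, 10]
LOAD_FAST c → push 12. Stack: [4, 10, 12]
BINARY_OP - → 10 - 12 = -2. Stack: [4, -2]
BINARY_OP % → 4 % -2 = 0. Stack: [0]
STORE_FAST q → q=0. Stack: []
LOAD_FAST_LOAD_FAST b,a → push 0,34. Stack: [0, 34]
BINARY_OP - → 0 - 34 = -34. Stack: [-34]
STORE_FAST p → p=-34. Stack: []
LOAD_FAST x → push 0. Stack: [0]
RETURN_VALUE → return 0.

-34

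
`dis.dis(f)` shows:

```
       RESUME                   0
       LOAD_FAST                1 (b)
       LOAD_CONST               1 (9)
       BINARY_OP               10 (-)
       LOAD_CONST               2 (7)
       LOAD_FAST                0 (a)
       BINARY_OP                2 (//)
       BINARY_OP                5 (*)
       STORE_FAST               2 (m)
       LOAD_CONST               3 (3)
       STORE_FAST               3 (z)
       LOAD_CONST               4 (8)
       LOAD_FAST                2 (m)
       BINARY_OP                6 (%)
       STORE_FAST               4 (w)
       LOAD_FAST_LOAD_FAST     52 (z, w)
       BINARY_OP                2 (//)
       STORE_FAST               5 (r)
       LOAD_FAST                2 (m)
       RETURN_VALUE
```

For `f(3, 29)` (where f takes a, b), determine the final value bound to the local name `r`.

0

LOAD_FAST b → push 29. Stack: [29]
LOAD_CONST → push 9. Stack: [29, 9]
BINARY_OP - → 29 - 9 = 20. Stack: [20]
LOAD_CONST → push 7. Stack: [20, 7]
LOAD_FAST a → push 3. Stack: [20, 7, 3]
BINARY_OP // → 7 // 3 = 2. Stack: [20, 2]
BINARY_OP * → 20 * 2 = 40. Stack: [40]
STORE_FAST m → m=40. Stack: []
LOAD_CONST → push 3. Stack: [3]
STORE_FAST z → z=3. Stack: []
LOAD_CONST → push 8. Stack: [8]
LOAD_FAST m → push 40. Stack: [8, 40]
BINARY_OP % → 8 % 40 = 8. Stack: [8]
STORE_FAST w → w=8. Stack: []
LOAD_FAST_LOAD_FAST z,w → push 3,8. Stack: [3, 8]
BINARY_OP // → 3 // 8 = 0. Stack: [0]
STORE_FAST r → r=0. Stack: []
LOAD_FAST m → push 40. Stack: [40]
RETURN_VALUE → return 40.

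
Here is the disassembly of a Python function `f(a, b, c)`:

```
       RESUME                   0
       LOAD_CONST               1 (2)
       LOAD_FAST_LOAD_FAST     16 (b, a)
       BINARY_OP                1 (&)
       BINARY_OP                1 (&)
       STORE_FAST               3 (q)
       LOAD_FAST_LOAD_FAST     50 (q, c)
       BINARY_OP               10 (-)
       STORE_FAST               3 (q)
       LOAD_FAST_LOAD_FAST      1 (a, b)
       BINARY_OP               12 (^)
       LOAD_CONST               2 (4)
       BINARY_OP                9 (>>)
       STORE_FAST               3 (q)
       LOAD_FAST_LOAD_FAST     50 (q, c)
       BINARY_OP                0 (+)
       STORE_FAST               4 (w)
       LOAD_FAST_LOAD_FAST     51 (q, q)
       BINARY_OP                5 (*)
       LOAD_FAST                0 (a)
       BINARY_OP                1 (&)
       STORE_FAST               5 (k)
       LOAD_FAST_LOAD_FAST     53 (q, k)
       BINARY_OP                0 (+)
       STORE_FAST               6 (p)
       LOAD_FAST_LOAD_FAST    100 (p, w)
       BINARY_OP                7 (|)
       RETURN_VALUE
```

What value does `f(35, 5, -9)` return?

-5

LOAD_CONST → push 2. Stack: [2]
LOAD_FAST_LOAD_FAST b,a → push 5,35. Stack: [2, 5, 35]
BINARY_OP & → 5 & 35 = 1. Stack: [2, 1]
BINARY_OP & → 2 & 1 = 0. Stack: [0]
STORE_FAST q → q=0. Stack: []
LOAD_FAST_LOAD_FAST q,c → push 0,-9. Stack: [0, -9]
BINARY_OP - → 0 - -9 = 9. Stack: [9]
STORE_FAST q → q=9. Stack: []
LOAD_FAST_LOAD_FAST a,b → push 35,5. Stack: [35, 5]
BINARY_OP ^ → 35 ^ 5 = 38. Stack: [38]
LOAD_CONST → push 4. Stack: [38, 4]
BINARY_OP >> → 38 >> 4 = 2. Stack: [2]
STORE_FAST q → q=2. Stack: []
LOAD_FAST_LOAD_FAST q,c → push 2,-9. Stack: [2, -9]
BINARY_OP + → 2 + -9 = -7. Stack: [-7]
STORE_FAST w → w=-7. Stack: []
LOAD_FAST_LOAD_FAST q,q → push 2,2. Stack: [2, 2]
BINARY_OP * → 2 * 2 = 4. Stack: [4]
LOAD_FAST a → push 35. Stack: [4, 35]
BINARY_OP & → 4 & 35 = 0. Stack: [0]
STORE_FAST k → k=0. Stack: []
LOAD_FAST_LOAD_FAST q,k → push 2,0. Stack: [2, 0]
BINARY_OP + → 2 + 0 = 2. Stack: [2]
STORE_FAST p → p=2. Stack: []
LOAD_FAST_LOAD_FAST p,w → push 2,-7. Stack: [2, -7]
BINARY_OP | → 2 | -7 = -5. Stack: [-5]
RETURN_VALUE → return -5.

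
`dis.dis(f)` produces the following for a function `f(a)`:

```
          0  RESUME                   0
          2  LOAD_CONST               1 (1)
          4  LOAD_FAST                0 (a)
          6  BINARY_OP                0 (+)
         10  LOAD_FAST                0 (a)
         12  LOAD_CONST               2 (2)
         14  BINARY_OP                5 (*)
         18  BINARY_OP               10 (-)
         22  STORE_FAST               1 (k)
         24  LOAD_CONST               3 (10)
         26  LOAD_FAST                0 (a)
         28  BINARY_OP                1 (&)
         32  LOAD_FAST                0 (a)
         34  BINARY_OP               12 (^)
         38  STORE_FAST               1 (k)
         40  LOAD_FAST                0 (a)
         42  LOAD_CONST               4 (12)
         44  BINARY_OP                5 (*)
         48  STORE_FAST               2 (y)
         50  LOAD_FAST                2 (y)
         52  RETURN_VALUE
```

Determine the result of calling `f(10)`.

120

LOAD_CONST → push 1. Stack: [1]
LOAD_FAST a → push 10. Stack: [1, 10]
BINARY_OP + → 1 + 10 = 11. Stack: [11]
LOAD_FAST a → push 10. Stack: [11, 10]
LOAD_CONST → push 2. Stack: [11, 10, 2]
BINARY_OP * → 10 * 2 = 20. Stack: [11, 20]
BINARY_OP - → 11 - 20 = -9. Stack: [-9]
STORE_FAST k → k=-9. Stack: []
LOAD_CONST → push 10. Stack: [10]
LOAD_FAST a → push 10. Stack: [10, 10]
BINARY_OP & → 10 & 10 = 10. Stack: [10]
LOAD_FAST a → push 10. Stack: [10, 10]
BINARY_OP ^ → 10 ^ 10 = 0. Stack: [0]
STORE_FAST k → k=0. Stack: []
LOAD_FAST a → push 10. Stack: [10]
LOAD_CONST → push 12. Stack: [10, 12]
BINARY_OP * → 10 * 12 = 120. Stack: [120]
STORE_FAST y → y=120. Stack: []
LOAD_FAST y → push 120. Stack: [120]
RETURN_VALUE → return 120.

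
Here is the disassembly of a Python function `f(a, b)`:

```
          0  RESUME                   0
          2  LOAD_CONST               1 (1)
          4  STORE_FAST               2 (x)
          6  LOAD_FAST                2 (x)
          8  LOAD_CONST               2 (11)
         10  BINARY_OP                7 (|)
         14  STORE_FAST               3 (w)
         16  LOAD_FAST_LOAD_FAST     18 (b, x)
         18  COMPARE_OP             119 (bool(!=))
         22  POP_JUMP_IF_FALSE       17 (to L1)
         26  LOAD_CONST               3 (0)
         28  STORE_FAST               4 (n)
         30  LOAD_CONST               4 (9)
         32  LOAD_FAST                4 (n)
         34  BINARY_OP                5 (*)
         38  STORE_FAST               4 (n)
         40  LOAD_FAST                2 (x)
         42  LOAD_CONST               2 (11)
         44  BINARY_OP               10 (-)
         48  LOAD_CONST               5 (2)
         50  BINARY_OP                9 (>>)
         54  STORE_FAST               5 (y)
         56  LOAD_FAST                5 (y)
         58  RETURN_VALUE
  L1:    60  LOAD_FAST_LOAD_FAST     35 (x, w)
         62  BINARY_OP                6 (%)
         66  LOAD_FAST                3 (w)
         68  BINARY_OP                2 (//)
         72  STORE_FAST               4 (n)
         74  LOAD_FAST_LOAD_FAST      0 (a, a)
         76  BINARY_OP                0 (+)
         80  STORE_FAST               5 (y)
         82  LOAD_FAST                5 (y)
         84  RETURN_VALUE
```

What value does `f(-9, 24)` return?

LOAD_CONST → push 1. Stack: [1]
STORE_FAST x → x=1. Stack: []
LOAD_FAST x → push 1. Stack: [1]
LOAD_CONST → push 11. Stack: [1, 11]
BINARY_OP | → 1 | 11 = 11. Stack: [11]
STORE_FAST w → w=11. Stack: []
LOAD_FAST_LOAD_FAST b,x → push 24,1. Stack: [24, 1]
COMPARE_OP bool(!=) → 24 vs 1 = True. Stack: [True]
POP_JUMP_IF_FALSE → pop True; no jump. Stack: []
LOAD_CONST → push 0. Stack: [0]
STORE_FAST n → n=0. Stack: []
LOAD_CONST → push 9. Stack: [9]
LOAD_FAST n → push 0. Stack: [9, 0]
BINARY_OP * → 9 * 0 = 0. Stack: [0]
STORE_FAST n → n=0. Stack: []
LOAD_FAST x → push 1. Stack: [1]
LOAD_CONST → push 11. Stack: [1, 11]
BINARY_OP - → 1 - 11 = -10. Stack: [-10]
LOAD_CONST → push 2. Stack: [-10, 2]
BINARY_OP >> → -10 >> 2 = -3. Stack: [-3]
STORE_FAST y → y=-3. Stack: []
LOAD_FAST y → push -3. Stack: [-3]
RETURN_VALUE → return -3.

-3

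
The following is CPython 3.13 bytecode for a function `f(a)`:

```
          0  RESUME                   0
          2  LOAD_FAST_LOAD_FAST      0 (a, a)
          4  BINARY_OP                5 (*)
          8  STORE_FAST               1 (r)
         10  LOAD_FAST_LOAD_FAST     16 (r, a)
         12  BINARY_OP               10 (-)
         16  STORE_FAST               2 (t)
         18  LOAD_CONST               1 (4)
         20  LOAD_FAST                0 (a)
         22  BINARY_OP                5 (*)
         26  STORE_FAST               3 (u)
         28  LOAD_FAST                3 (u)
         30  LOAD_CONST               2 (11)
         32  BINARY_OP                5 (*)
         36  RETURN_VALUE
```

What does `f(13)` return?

572

LOAD_FAST_LOAD_FAST a,a → push 13,13. Stack: [13, 13]
BINARY_OP * → 13 * 13 = 169. Stack: [169]
STORE_FAST r → r=169. Stack: []
LOAD_FAST_LOAD_FAST r,a → push 169,13. Stack: [169, 13]
BINARY_OP - → 169 - 13 = 156. Stack: [156]
STORE_FAST t → t=156. Stack: []
LOAD_CONST → push 4. Stack: [4]
LOAD_FAST a → push 13. Stack: [4, 13]
BINARY_OP * → 4 * 13 = 52. Stack: [52]
STORE_FAST u → u=52. Stack: []
LOAD_FAST u → push 52. Stack: [52]
LOAD_CONST → push 11. Stack: [52, 11]
BINARY_OP * → 52 * 11 = 572. Stack: [572]
RETURN_VALUE → return 572.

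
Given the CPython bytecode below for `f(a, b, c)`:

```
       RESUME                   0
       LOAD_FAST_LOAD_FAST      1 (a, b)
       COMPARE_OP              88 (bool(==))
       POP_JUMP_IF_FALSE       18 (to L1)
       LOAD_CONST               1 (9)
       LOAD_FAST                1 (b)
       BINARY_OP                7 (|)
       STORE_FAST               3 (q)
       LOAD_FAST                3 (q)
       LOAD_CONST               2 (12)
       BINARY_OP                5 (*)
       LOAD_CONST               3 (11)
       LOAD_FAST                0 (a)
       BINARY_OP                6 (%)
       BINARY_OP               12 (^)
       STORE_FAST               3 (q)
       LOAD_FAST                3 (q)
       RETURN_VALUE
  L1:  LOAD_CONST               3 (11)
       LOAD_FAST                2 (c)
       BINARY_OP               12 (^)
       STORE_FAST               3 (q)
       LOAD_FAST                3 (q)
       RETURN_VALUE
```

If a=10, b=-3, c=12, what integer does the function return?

LOAD_FAST_LOAD_FAST a,b → push 10,-3. Stack: [10, -3]
COMPARE_OP bool(==) → 10 vs -3 = False. Stack: [False]
POP_JUMP_IF_FALSE → pop False; jump. Stack: []
LOAD_CONST → push 11. Stack: [11]
LOAD_FAST c → push 12. Stack: [11, 12]
BINARY_OP ^ → 11 ^ 12 = 7. Stack: [7]
STORE_FAST q → q=7. Stack: []
LOAD_FAST q → push 7. Stack: [7]
RETURN_VALUE → return 7.

7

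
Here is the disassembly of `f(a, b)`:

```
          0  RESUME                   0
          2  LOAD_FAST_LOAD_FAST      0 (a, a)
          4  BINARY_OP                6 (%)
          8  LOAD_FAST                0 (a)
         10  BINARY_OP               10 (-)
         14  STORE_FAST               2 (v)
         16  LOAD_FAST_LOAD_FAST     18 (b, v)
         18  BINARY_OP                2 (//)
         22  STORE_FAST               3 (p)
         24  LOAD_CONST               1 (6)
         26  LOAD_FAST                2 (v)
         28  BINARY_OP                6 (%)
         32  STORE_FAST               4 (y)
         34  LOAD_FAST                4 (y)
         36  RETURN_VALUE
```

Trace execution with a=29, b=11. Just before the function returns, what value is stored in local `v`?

-29

LOAD_FAST_LOAD_FAST a,a → push 29,29. Stack: [29, 29]
BINARY_OP % → 29 % 29 = 0. Stack: [0]
LOAD_FAST a → push 29. Stack: [0, 29]
BINARY_OP - → 0 - 29 = -29. Stack: [-29]
STORE_FAST v → v=-29. Stack: []
LOAD_FAST_LOAD_FAST b,v → push 11,-29. Stack: [11, -29]
BINARY_OP // → 11 // -29 = -1. Stack: [-1]
STORE_FAST p → p=-1. Stack: []
LOAD_CONST → push 6. Stack: [6]
LOAD_FAST v → push -29. Stack: [6, -29]
BINARY_OP % → 6 % -29 = -23. Stack: [-23]
STORE_FAST y → y=-23. Stack: []
LOAD_FAST y → push -23. Stack: [-23]
RETURN_VALUE → return -23.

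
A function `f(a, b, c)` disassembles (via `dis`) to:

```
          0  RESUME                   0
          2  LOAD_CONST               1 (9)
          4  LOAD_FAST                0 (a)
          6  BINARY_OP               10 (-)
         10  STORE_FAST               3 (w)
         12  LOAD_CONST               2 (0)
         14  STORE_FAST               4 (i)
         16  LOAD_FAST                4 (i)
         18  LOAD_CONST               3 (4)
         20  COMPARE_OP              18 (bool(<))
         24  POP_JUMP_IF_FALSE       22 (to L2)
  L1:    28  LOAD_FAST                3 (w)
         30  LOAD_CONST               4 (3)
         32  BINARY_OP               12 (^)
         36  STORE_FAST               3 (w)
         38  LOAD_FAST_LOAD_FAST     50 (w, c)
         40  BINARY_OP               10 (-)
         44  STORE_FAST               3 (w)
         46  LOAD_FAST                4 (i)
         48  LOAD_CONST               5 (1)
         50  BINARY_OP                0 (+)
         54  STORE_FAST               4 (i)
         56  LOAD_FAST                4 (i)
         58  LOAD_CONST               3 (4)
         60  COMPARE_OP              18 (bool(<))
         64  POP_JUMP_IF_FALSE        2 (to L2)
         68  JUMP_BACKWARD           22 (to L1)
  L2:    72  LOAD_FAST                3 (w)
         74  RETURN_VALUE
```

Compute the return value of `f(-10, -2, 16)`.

LOAD_CONST → push 9
LOAD_FAST a → push -10
BINARY_OP - → 9 - -10 = 19
STORE_FAST w → w=19
LOAD_CONST → push 0
STORE_FAST i → i=0
LOAD_FAST i → push 0
LOAD_CONST → push 4
COMPARE_OP bool(<) → 0 vs 4 = True
POP_JUMP_IF_FALSE → pop True; no jump
LOAD_FAST w → push 19
LOAD_CONST → push 3
BINARY_OP ^ → 19 ^ 3 = 16
STORE_FAST w → w=16
LOAD_FAST_LOAD_FAST w,c → push 16,16
BINARY_OP - → 16 - 16 = 0
STORE_FAST w → w=0
LOAD_FAST i → push 0
LOAD_CONST → push 1
BINARY_OP + → 0 + 1 = 1
STORE_FAST i → i=1
LOAD_FAST i → push 1
LOAD_CONST → push 4
COMPARE_OP bool(<) → 1 vs 4 = True
POP_JUMP_IF_FALSE → pop True; no jump
LOAD_FAST w → push 0
LOAD_CONST → push 3
BINARY_OP ^ → 0 ^ 3 = 3
STORE_FAST w → w=3
LOAD_FAST_LOAD_FAST w,c → push 3,16
BINARY_OP - → 3 - 16 = -13
STORE_FAST w → w=-13
LOAD_FAST i → push 1
LOAD_CONST → push 1
BINARY_OP + → 1 + 1 = 2
STORE_FAST i → i=2
LOAD_FAST i → push 2
LOAD_CONST → push 4
COMPARE_OP bool(<) → 2 vs 4 = True
POP_JUMP_IF_FALSE → pop True; no jump
LOAD_FAST w → push -13
LOAD_CONST → push 3
BINARY_OP ^ → -13 ^ 3 = -16
STORE_FAST w → w=-16
LOAD_FAST_LOAD_FAST w,c → push -16,16
BINARY_OP - → -16 - 16 = -32
STORE_FAST w → w=-32
LOAD_FAST i → push 2
LOAD_CONST → push 1
BINARY_OP + → 2 + 1 = 3
STORE_FAST i → i=3
LOAD_FAST i → push 3
LOAD_CONST → push 4
COMPARE_OP bool(<) → 3 vs 4 = True
POP_JUMP_IF_FALSE → pop True; no jump
LOAD_FAST w → push -32
LOAD_CONST → push 3
BINARY_OP ^ → -32 ^ 3 = -29
STORE_FAST w → w=-29
LOAD_FAST_LOAD_FAST w,c → push -29,16
BINARY_OP - → -29 - 16 = -45
STORE_FAST w → w=-45
LOAD_FAST i → push 3
LOAD_CONST → push 1
BINARY_OP + → 3 + 1 = 4
STORE_FAST i → i=4
LOAD_FAST i → push 4
LOAD_CONST → push 4
COMPARE_OP bool(<) → 4 vs 4 = False
POP_JUMP_IF_FALSE → pop False; jump
LOAD_FAST w → push -45
RETURN_VALUE → return -45.

-45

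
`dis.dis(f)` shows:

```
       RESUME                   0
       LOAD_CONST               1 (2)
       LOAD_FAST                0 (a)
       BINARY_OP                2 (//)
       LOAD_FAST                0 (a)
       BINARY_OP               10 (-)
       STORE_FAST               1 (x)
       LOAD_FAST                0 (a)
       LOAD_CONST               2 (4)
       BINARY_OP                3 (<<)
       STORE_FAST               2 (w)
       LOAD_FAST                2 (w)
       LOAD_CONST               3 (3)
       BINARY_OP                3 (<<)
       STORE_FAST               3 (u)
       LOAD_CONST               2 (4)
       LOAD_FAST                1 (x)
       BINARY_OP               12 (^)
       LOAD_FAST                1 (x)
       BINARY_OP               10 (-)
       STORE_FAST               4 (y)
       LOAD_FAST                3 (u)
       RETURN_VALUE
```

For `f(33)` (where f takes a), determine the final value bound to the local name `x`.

LOAD_CONST → push 2. Stack: [2]
LOAD_FAST a → push 33. Stack: [2, 33]
BINARY_OP // → 2 // 33 = 0. Stack: [0]
LOAD_FAST a → push 33. Stack: [0, 33]
BINARY_OP - → 0 - 33 = -33. Stack: [-33]
STORE_FAST x → x=-33. Stack: []
LOAD_FAST a → push 33. Stack: [33]
LOAD_CONST → push 4. Stack: [33, 4]
BINARY_OP << → 33 << 4 = 528. Stack: [528]
STORE_FAST w → w=528. Stack: []
LOAD_FAST w → push 528. Stack: [528]
LOAD_CONST → push 3. Stack: [528, 3]
BINARY_OP << → 528 << 3 = 4224. Stack: [4224]
STORE_FAST u → u=4224. Stack: []
LOAD_CONST → push 4. Stack: [4]
LOAD_FAST x → push -33. Stack: [4, -33]
BINARY_OP ^ → 4 ^ -33 = -37. Stack: [-37]
LOAD_FAST x → push -33. Stack: [-37, -33]
BINARY_OP - → -37 - -33 = -4. Stack: [-4]
STORE_FAST y → y=-4. Stack: []
LOAD_FAST u → push 4224. Stack: [4224]
RETURN_VALUE → return 4224.

-33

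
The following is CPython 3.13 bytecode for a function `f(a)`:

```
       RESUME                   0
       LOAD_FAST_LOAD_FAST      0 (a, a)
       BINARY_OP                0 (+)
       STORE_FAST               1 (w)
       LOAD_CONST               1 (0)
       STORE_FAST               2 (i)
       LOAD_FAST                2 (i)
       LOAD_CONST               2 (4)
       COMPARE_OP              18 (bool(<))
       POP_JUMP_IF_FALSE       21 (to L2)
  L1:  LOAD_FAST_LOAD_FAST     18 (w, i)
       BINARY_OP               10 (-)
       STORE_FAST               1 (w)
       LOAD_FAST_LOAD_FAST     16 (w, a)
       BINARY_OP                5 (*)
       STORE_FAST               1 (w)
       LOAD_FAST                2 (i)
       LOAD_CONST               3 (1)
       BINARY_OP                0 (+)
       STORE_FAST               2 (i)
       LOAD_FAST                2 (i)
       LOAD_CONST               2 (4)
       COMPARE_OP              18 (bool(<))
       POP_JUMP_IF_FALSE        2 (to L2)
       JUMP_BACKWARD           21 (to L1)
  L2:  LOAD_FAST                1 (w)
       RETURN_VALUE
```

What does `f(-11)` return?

LOAD_FAST_LOAD_FAST a,a → push -11,-11
BINARY_OP + → -11 + -11 = -22
STORE_FAST w → w=-22
LOAD_CONST → push 0
STORE_FAST i → i=0
LOAD_FAST i → push 0
LOAD_CONST → push 4
COMPARE_OP bool(<) → 0 vs 4 = True
POP_JUMP_IF_FALSE → pop True; no jump
LOAD_FAST_LOAD_FAST w,i → push -22,0
BINARY_OP - → -22 - 0 = -22
STORE_FAST w → w=-22
LOAD_FAST_LOAD_FAST w,a → push -22,-11
BINARY_OP * → -22 * -11 = 242
STORE_FAST w → w=242
LOAD_FAST i → push 0
LOAD_CONST → push 1
BINARY_OP + → 0 + 1 = 1
STORE_FAST i → i=1
LOAD_FAST i → push 1
LOAD_CONST → push 4
COMPARE_OP bool(<) → 1 vs 4 = True
POP_JUMP_IF_FALSE → pop True; no jump
LOAD_FAST_LOAD_FAST w,i → push 242,1
BINARY_OP - → 242 - 1 = 241
STORE_FAST w → w=241
LOAD_FAST_LOAD_FAST w,a → push 241,-11
BINARY_OP * → 241 * -11 = -2651
STORE_FAST w → w=-2651
LOAD_FAST i → push 1
LOAD_CONST → push 1
BINARY_OP + → 1 + 1 = 2
STORE_FAST i → i=2
LOAD_FAST i → push 2
LOAD_CONST → push 4
COMPARE_OP bool(<) → 2 vs 4 = True
POP_JUMP_IF_FALSE → pop True; no jump
LOAD_FAST_LOAD_FAST w,i → push -2651,2
BINARY_OP - → -2651 - 2 = -2653
STORE_FAST w → w=-2653
LOAD_FAST_LOAD_FAST w,a → push -2653,-11
BINARY_OP * → -2653 * -11 = 29183
STORE_FAST w → w=29183
LOAD_FAST i → push 2
LOAD_CONST → push 1
BINARY_OP + → 2 + 1 = 3
STORE_FAST i → i=3
LOAD_FAST i → push 3
LOAD_CONST → push 4
COMPARE_OP bool(<) → 3 vs 4 = True
POP_JUMP_IF_FALSE → pop True; no jump
LOAD_FAST_LOAD_FAST w,i → push 29183,3
BINARY_OP - → 29183 - 3 = 29180
STORE_FAST w → w=29180
LOAD_FAST_LOAD_FAST w,a → push 29180,-11
BINARY_OP * → 29180 * -11 = -320980
STORE_FAST w → w=-320980
LOAD_FAST i → push 3
LOAD_CONST → push 1
BINARY_OP + → 3 + 1 = 4
STORE_FAST i → i=4
LOAD_FAST i → push 4
LOAD_CONST → push 4
COMPARE_OP bool(<) → 4 vs 4 = False
POP_JUMP_IF_FALSE → pop False; jump
LOAD_FAST w → push -320980
RETURN_VALUE → return -320980.

-320980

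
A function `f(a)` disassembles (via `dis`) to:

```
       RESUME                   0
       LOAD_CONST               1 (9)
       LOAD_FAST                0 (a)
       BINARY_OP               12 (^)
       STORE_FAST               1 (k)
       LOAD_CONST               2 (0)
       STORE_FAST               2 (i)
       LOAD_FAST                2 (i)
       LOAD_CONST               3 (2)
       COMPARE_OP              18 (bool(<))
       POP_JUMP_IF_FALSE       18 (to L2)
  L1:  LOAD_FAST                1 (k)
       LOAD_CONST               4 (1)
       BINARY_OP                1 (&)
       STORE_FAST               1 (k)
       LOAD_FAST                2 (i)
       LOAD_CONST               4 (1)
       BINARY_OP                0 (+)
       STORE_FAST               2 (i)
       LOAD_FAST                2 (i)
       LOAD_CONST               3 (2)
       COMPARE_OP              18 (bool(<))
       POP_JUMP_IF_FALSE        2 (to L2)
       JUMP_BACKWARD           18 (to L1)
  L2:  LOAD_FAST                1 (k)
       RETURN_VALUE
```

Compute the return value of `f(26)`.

1

LOAD_CONST → push 9. Stack: [9]
LOAD_FAST a → push 26. Stack: [9, 26]
BINARY_OP ^ → 9 ^ 26 = 19. Stack: [19]
STORE_FAST k → k=19. Stack: []
LOAD_CONST → push 0. Stack: [0]
STORE_FAST i → i=0. Stack: []
LOAD_FAST i → push 0. Stack: [0]
LOAD_CONST → push 2. Stack: [0, 2]
COMPARE_OP bool(<) → 0 vs 2 = True. Stack: [True]
POP_JUMP_IF_FALSE → pop True; no jump. Stack: []
LOAD_FAST k → push 19. Stack: [19]
LOAD_CONST → push 1. Stack: [19, 1]
BINARY_OP & → 19 & 1 = 1. Stack: [1]
STORE_FAST k → k=1. Stack: []
LOAD_FAST i → push 0. Stack: [0]
LOAD_CONST → push 1. Stack: [0, 1]
BINARY_OP + → 0 + 1 = 1. Stack: [1]
STORE_FAST i → i=1. Stack: []
LOAD_FAST i → push 1. Stack: [1]
LOAD_CONST → push 2. Stack: [1, 2]
COMPARE_OP bool(<) → 1 vs 2 = True. Stack: [True]
POP_JUMP_IF_FALSE → pop True; no jump. Stack: []
LOAD_FAST k → push 1. Stack: [1]
LOAD_CONST → push 1. Stack: [1, 1]
BINARY_OP & → 1 & 1 = 1. Stack: [1]
STORE_FAST k → k=1. Stack: []
LOAD_FAST i → push 1. Stack: [1]
LOAD_CONST → push 1. Stack: [1, 1]
BINARY_OP + → 1 + 1 = 2. Stack: [2]
STORE_FAST i → i=2. Stack: []
LOAD_FAST i → push 2. Stack: [2]
LOAD_CONST → push 2. Stack: [2, 2]
COMPARE_OP bool(<) → 2 vs 2 = False. Stack: [False]
POP_JUMP_IF_FALSE → pop False; jump. Stack: []
LOAD_FAST k → push 1. Stack: [1]
RETURN_VALUE → return 1.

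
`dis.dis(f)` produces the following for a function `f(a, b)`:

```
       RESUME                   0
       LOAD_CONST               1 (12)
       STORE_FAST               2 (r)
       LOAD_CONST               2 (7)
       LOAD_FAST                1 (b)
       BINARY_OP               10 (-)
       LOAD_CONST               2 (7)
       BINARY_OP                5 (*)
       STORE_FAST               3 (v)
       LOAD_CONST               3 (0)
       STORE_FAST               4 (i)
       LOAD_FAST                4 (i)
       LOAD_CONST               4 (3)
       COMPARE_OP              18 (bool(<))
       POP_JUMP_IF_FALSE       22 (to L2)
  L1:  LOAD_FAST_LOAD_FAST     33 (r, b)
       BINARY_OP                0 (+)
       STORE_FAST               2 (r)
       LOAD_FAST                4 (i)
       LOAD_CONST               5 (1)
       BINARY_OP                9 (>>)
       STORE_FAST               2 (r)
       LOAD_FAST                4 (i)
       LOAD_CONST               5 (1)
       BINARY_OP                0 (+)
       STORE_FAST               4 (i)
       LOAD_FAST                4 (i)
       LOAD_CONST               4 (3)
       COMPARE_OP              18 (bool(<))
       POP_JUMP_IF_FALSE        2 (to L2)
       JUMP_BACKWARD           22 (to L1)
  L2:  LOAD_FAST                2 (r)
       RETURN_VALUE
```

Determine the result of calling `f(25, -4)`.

1

LOAD_CONST → push 12. Stack: [12]
STORE_FAST r → r=12. Stack: []
LOAD_CONST → push 7. Stack: [7]
LOAD_FAST b → push -4. Stack: [7, -4]
BINARY_OP - → 7 - -4 = 11. Stack: [11]
LOAD_CONST → push 7. Stack: [11, 7]
BINARY_OP * → 11 * 7 = 77. Stack: [77]
STORE_FAST v → v=77. Stack: []
LOAD_CONST → push 0. Stack: [0]
STORE_FAST i → i=0. Stack: []
LOAD_FAST i → push 0. Stack: [0]
LOAD_CONST → push 3. Stack: [0, 3]
COMPARE_OP bool(<) → 0 vs 3 = True. Stack: [True]
POP_JUMP_IF_FALSE → pop True; no jump. Stack: []
LOAD_FAST_LOAD_FAST r,b → push 12,-4. Stack: [12, -4]
BINARY_OP + → 12 + -4 = 8. Stack: [8]
STORE_FAST r → r=8. Stack: []
LOAD_FAST i → push 0. Stack: [0]
LOAD_CONST → push 1. Stack: [0, 1]
BINARY_OP >> → 0 >> 1 = 0. Stack: [0]
STORE_FAST r → r=0. Stack: []
LOAD_FAST i → push 0. Stack: [0]
LOAD_CONST → push 1. Stack: [0, 1]
BINARY_OP + → 0 + 1 = 1. Stack: [1]
STORE_FAST i → i=1. Stack: []
LOAD_FAST i → push 1. Stack: [1]
LOAD_CONST → push 3. Stack: [1, 3]
COMPARE_OP bool(<) → 1 vs 3 = True. Stack: [True]
POP_JUMP_IF_FALSE → pop True; no jump. Stack: []
LOAD_FAST_LOAD_FAST r,b → push 0,-4. Stack: [0, -4]
BINARY_OP + → 0 + -4 = -4. Stack: [-4]
STORE_FAST r → r=-4. Stack: []
LOAD_FAST i → push 1. Stack: [1]
LOAD_CONST → push 1. Stack: [1, 1]
BINARY_OP >> → 1 >> 1 = 0. Stack: [0]
STORE_FAST r → r=0. Stack: []
LOAD_FAST i → push 1. Stack: [1]
LOAD_CONST → push 1. Stack: [1, 1]
BINARY_OP + → 1 + 1 = 2. Stack: [2]
STORE_FAST i → i=2. Stack: []
LOAD_FAST i → push 2. Stack: [2]
LOAD_CONST → push 3. Stack: [2, 3]
COMPARE_OP bool(<) → 2 vs 3 = True. Stack: [True]
POP_JUMP_IF_FALSE → pop True; no jump. Stack: []
LOAD_FAST_LOAD_FAST r,b → push 0,-4. Stack: [0, -4]
BINARY_OP + → 0 + -4 = -4. Stack: [-4]
STORE_FAST r → r=-4. Stack: []
LOAD_FAST i → push 2. Stack: [2]
LOAD_CONST → push 1. Stack: [2, 1]
BINARY_OP >> → 2 >> 1 = 1. Stack: [1]
STORE_FAST r → r=1. Stack: []
LOAD_FAST i → push 2. Stack: [2]
LOAD_CONST → push 1. Stack: [2, 1]
BINARY_OP + → 2 + 1 = 3. Stack: [3]
STORE_FAST i → i=3. Stack: []
LOAD_FAST i → push 3. Stack: [3]
LOAD_CONST → push 3. Stack: [3, 3]
COMPARE_OP bool(<) → 3 vs 3 = False. Stack: [False]
POP_JUMP_IF_FALSE → pop False; jump. Stack: []
LOAD_FAST r → push 1. Stack: [1]
RETURN_VALUE → return 1.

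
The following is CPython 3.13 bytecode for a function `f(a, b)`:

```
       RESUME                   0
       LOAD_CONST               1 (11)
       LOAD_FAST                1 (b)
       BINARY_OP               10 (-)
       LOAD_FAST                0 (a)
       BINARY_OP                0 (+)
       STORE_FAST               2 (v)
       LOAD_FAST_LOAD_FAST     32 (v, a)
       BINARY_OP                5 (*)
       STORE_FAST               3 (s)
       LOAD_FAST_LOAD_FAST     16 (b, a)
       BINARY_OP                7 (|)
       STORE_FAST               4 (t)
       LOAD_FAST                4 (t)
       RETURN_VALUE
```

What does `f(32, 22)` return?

54

LOAD_CONST → push 11. Stack: [11]
LOAD_FAST b → push 22. Stack: [11, 22]
BINARY_OP - → 11 - 22 = -11. Stack: [-11]
LOAD_FAST a → push 32. Stack: [-11, 32]
BINARY_OP + → -11 + 32 = 21. Stack: [21]
STORE_FAST v → v=21. Stack: []
LOAD_FAST_LOAD_FAST v,a → push 21,32. Stack: [21, 32]
BINARY_OP * → 21 * 32 = 672. Stack: [672]
STORE_FAST s → s=672. Stack: []
LOAD_FAST_LOAD_FAST b,a → push 22,32. Stack: [22, 32]
BINARY_OP | → 22 | 32 = 54. Stack: [54]
STORE_FAST t → t=54. Stack: []
LOAD_FAST t → push 54. Stack: [54]
RETURN_VALUE → return 54.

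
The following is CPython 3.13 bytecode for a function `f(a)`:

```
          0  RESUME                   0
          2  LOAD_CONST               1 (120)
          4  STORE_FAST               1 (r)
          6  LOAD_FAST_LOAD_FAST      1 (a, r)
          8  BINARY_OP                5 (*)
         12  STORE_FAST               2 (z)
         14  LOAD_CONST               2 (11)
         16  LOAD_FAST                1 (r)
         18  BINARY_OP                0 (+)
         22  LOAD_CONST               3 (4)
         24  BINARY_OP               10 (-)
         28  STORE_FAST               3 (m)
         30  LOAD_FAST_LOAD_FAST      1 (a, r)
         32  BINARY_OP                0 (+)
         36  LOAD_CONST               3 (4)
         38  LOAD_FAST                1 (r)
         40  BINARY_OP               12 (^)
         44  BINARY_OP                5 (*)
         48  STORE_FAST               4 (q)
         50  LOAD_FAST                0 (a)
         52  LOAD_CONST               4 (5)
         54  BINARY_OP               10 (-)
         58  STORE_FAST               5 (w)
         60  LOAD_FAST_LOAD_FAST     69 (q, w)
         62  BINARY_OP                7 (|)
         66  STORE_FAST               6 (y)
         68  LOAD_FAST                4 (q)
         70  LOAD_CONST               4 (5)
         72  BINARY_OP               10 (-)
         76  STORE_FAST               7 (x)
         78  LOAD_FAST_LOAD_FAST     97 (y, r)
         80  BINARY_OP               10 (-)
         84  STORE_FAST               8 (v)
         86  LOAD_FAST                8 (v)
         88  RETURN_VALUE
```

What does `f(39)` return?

LOAD_CONST → push 120. Stack: [120]
STORE_FAST r → r=120. Stack: []
LOAD_FAST_LOAD_FAST a,r → push 39,120. Stack: [39, 120]
BINARY_OP * → 39 * 120 = 4680. Stack: [4680]
STORE_FAST z → z=4680. Stack: []
LOAD_CONST → push 11. Stack: [11]
LOAD_FAST r → push 120. Stack: [11, 120]
BINARY_OP + → 11 + 120 = 131. Stack: [131]
LOAD_CONST → push 4. Stack: [131, 4]
BINARY_OP - → 131 - 4 = 127. Stack: [127]
STORE_FAST m → m=127. Stack: []
LOAD_FAST_LOAD_FAST a,r → push 39,120. Stack: [39, 120]
BINARY_OP + → 39 + 120 = 159. Stack: [159]
LOAD_CONST → push 4. Stack: [159, 4]
LOAD_FAST r → push 120. Stack: [159, 4, 120]
BINARY_OP ^ → 4 ^ 120 = 124. Stack: [159, 124]
BINARY_OP * → 159 * 124 = 19716. Stack: [19716]
STORE_FAST q → q=19716. Stack: []
LOAD_FAST a → push 39. Stack: [39]
LOAD_CONST → push 5. Stack: [39, 5]
BINARY_OP - → 39 - 5 = 34. Stack: [34]
STORE_FAST w → w=34. Stack: []
LOAD_FAST_LOAD_FAST q,w → push 19716,34. Stack: [19716, 34]
BINARY_OP | → 19716 | 34 = 19750. Stack: [19750]
STORE_FAST y → y=19750. Stack: []
LOAD_FAST q → push 19716. Stack: [19716]
LOAD_CONST → push 5. Stack: [19716, 5]
BINARY_OP - → 19716 - 5 = 19711. Stack: [19711]
STORE_FAST x → x=19711. Stack: []
LOAD_FAST_LOAD_FAST y,r → push 19750,120. Stack: [19750, 120]
BINARY_OP - → 19750 - 120 = 19630. Stack: [19630]
STORE_FAST v → v=19630. Stack: []
LOAD_FAST v → push 19630. Stack: [19630]
RETURN_VALUE → return 19630.

19630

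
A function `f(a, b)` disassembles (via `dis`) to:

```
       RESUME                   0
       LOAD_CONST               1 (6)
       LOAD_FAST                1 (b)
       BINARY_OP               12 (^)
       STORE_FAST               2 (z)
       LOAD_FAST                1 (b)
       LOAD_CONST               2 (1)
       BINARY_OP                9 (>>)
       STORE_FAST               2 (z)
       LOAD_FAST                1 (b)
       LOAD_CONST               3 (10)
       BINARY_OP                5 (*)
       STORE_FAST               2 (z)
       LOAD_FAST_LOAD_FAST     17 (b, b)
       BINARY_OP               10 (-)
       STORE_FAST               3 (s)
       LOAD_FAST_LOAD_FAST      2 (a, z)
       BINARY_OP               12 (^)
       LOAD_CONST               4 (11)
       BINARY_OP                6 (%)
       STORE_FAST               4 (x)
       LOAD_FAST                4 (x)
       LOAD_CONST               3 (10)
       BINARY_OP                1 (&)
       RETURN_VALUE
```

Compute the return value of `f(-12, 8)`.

2

LOAD_CONST → push 6. Stack: [6]
LOAD_FAST b → push 8. Stack: [6, 8]
BINARY_OP ^ → 6 ^ 8 = 14. Stack: [14]
STORE_FAST z → z=14. Stack: []
LOAD_FAST b → push 8. Stack: [8]
LOAD_CONST → push 1. Stack: [8, 1]
BINARY_OP >> → 8 >> 1 = 4. Stack: [4]
STORE_FAST z → z=4. Stack: []
LOAD_FAST b → push 8. Stack: [8]
LOAD_CONST → push 10. Stack: [8, 10]
BINARY_OP * → 8 * 10 = 80. Stack: [80]
STORE_FAST z → z=80. Stack: []
LOAD_FAST_LOAD_FAST b,b → push 8,8. Stack: [8, 8]
BINARY_OP - → 8 - 8 = 0. Stack: [0]
STORE_FAST s → s=0. Stack: []
LOAD_FAST_LOAD_FAST a,z → push -12,80. Stack: [-12, 80]
BINARY_OP ^ → -12 ^ 80 = -92. Stack: [-92]
LOAD_CONST → push 11. Stack: [-92, 11]
BINARY_OP % → -92 % 11 = 7. Stack: [7]
STORE_FAST x → x=7. Stack: []
LOAD_FAST x → push 7. Stack: [7]
LOAD_CONST → push 10. Stack: [7, 10]
BINARY_OP & → 7 & 10 = 2. Stack: [2]
RETURN_VALUE → return 2.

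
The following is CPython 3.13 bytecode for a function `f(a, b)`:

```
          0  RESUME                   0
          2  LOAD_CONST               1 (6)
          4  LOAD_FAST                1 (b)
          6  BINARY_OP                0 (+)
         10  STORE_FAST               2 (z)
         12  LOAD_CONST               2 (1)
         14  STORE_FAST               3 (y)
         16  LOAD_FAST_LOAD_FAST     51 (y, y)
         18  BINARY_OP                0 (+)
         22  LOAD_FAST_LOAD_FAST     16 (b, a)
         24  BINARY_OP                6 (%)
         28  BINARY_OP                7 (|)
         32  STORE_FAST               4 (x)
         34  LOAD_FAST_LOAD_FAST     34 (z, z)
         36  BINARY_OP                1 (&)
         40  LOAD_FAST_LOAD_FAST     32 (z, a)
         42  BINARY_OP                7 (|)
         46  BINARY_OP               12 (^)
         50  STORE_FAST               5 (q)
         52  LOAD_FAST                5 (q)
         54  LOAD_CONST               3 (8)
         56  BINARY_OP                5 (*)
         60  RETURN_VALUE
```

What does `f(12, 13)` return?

96

LOAD_CONST → push 6. Stack: [6]
LOAD_FAST b → push 13. Stack: [6, 13]
BINARY_OP + → 6 + 13 = 19. Stack: [19]
STORE_FAST z → z=19. Stack: []
LOAD_CONST → push 1. Stack: [1]
STORE_FAST y → y=1. Stack: []
LOAD_FAST_LOAD_FAST y,y → push 1,1. Stack: [1, 1]
BINARY_OP + → 1 + 1 = 2. Stack: [2]
LOAD_FAST_LOAD_FAST b,a → push 13,12. Stack: [2, 13, 12]
BINARY_OP % → 13 % 12 = 1. Stack: [2, 1]
BINARY_OP | → 2 | 1 = 3. Stack: [3]
STORE_FAST x → x=3. Stack: []
LOAD_FAST_LOAD_FAST z,z → push 19,19. Stack: [19, 19]
BINARY_OP & → 19 & 19 = 19. Stack: [19]
LOAD_FAST_LOAD_FAST z,a → push 19,12. Stack: [19, 19, 12]
BINARY_OP | → 19 | 12 = 31. Stack: [19, 31]
BINARY_OP ^ → 19 ^ 31 = 12. Stack: [12]
STORE_FAST q → q=12. Stack: []
LOAD_FAST q → push 12. Stack: [12]
LOAD_CONST → push 8. Stack: [12, 8]
BINARY_OP * → 12 * 8 = 96. Stack: [96]
RETURN_VALUE → return 96.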